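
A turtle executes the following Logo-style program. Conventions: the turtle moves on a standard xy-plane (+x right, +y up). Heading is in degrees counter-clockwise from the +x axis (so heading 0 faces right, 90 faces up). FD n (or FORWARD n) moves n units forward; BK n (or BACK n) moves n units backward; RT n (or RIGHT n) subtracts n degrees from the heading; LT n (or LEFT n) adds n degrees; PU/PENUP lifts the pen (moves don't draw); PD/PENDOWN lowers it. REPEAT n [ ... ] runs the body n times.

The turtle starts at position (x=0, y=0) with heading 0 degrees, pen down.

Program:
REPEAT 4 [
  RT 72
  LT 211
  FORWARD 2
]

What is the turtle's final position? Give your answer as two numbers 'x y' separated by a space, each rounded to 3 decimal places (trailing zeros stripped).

Answer: -2.064 0.458

Derivation:
Executing turtle program step by step:
Start: pos=(0,0), heading=0, pen down
REPEAT 4 [
  -- iteration 1/4 --
  RT 72: heading 0 -> 288
  LT 211: heading 288 -> 139
  FD 2: (0,0) -> (-1.509,1.312) [heading=139, draw]
  -- iteration 2/4 --
  RT 72: heading 139 -> 67
  LT 211: heading 67 -> 278
  FD 2: (-1.509,1.312) -> (-1.231,-0.668) [heading=278, draw]
  -- iteration 3/4 --
  RT 72: heading 278 -> 206
  LT 211: heading 206 -> 57
  FD 2: (-1.231,-0.668) -> (-0.142,1.009) [heading=57, draw]
  -- iteration 4/4 --
  RT 72: heading 57 -> 345
  LT 211: heading 345 -> 196
  FD 2: (-0.142,1.009) -> (-2.064,0.458) [heading=196, draw]
]
Final: pos=(-2.064,0.458), heading=196, 4 segment(s) drawn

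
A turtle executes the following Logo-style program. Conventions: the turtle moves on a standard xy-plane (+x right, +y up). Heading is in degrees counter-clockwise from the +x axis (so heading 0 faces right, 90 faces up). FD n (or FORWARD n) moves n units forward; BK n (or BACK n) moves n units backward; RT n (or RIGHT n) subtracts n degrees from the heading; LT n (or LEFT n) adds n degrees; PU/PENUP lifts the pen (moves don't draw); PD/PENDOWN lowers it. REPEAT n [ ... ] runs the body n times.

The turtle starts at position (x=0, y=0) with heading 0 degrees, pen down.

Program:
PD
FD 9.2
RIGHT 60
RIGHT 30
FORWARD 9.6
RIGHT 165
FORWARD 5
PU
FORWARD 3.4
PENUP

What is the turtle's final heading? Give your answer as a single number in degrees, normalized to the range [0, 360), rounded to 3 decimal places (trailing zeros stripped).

Executing turtle program step by step:
Start: pos=(0,0), heading=0, pen down
PD: pen down
FD 9.2: (0,0) -> (9.2,0) [heading=0, draw]
RT 60: heading 0 -> 300
RT 30: heading 300 -> 270
FD 9.6: (9.2,0) -> (9.2,-9.6) [heading=270, draw]
RT 165: heading 270 -> 105
FD 5: (9.2,-9.6) -> (7.906,-4.77) [heading=105, draw]
PU: pen up
FD 3.4: (7.906,-4.77) -> (7.026,-1.486) [heading=105, move]
PU: pen up
Final: pos=(7.026,-1.486), heading=105, 3 segment(s) drawn

Answer: 105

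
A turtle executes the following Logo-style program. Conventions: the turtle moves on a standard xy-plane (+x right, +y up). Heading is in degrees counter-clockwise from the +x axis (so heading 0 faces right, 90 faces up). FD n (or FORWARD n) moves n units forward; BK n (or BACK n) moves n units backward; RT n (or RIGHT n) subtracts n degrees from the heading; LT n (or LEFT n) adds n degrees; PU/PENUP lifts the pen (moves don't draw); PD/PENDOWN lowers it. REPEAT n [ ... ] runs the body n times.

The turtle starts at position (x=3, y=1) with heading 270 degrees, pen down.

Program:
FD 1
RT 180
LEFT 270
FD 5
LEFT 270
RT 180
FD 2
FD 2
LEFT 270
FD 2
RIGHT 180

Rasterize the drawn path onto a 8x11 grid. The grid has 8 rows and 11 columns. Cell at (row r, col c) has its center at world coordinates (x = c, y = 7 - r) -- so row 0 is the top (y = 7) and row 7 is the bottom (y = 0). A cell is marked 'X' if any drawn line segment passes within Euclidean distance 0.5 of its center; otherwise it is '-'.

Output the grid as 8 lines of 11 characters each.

Segment 0: (3,1) -> (3,0)
Segment 1: (3,0) -> (8,-0)
Segment 2: (8,-0) -> (8,2)
Segment 3: (8,2) -> (8,4)
Segment 4: (8,4) -> (10,4)

Answer: -----------
-----------
-----------
--------XXX
--------X--
--------X--
---X----X--
---XXXXXX--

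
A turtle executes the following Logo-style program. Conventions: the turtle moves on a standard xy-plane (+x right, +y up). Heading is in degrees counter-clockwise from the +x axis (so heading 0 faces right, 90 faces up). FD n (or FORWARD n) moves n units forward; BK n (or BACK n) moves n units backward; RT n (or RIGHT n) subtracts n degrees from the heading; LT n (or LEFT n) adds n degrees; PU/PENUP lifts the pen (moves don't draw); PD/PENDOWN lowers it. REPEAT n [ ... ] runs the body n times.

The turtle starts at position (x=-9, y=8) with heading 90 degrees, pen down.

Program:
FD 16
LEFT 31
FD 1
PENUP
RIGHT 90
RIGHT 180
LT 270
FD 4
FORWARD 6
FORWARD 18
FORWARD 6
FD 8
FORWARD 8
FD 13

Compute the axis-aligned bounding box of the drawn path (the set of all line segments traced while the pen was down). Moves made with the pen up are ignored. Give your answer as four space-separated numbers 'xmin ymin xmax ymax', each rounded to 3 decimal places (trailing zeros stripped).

Answer: -9.515 8 -9 24.857

Derivation:
Executing turtle program step by step:
Start: pos=(-9,8), heading=90, pen down
FD 16: (-9,8) -> (-9,24) [heading=90, draw]
LT 31: heading 90 -> 121
FD 1: (-9,24) -> (-9.515,24.857) [heading=121, draw]
PU: pen up
RT 90: heading 121 -> 31
RT 180: heading 31 -> 211
LT 270: heading 211 -> 121
FD 4: (-9.515,24.857) -> (-11.575,28.286) [heading=121, move]
FD 6: (-11.575,28.286) -> (-14.665,33.429) [heading=121, move]
FD 18: (-14.665,33.429) -> (-23.936,48.858) [heading=121, move]
FD 6: (-23.936,48.858) -> (-27.026,54.001) [heading=121, move]
FD 8: (-27.026,54.001) -> (-31.147,60.858) [heading=121, move]
FD 8: (-31.147,60.858) -> (-35.267,67.716) [heading=121, move]
FD 13: (-35.267,67.716) -> (-41.962,78.859) [heading=121, move]
Final: pos=(-41.962,78.859), heading=121, 2 segment(s) drawn

Segment endpoints: x in {-9.515, -9, -9}, y in {8, 24, 24.857}
xmin=-9.515, ymin=8, xmax=-9, ymax=24.857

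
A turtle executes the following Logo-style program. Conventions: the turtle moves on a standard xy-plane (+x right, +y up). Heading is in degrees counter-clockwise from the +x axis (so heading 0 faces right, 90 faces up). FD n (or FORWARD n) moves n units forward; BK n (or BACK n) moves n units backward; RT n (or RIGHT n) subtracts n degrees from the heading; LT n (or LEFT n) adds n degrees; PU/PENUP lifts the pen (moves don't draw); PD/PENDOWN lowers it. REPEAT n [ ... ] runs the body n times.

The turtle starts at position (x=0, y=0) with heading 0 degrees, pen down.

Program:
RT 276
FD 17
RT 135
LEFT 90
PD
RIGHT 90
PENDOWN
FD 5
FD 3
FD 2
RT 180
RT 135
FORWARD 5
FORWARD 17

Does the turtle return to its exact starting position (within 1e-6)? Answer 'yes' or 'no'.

Answer: no

Derivation:
Executing turtle program step by step:
Start: pos=(0,0), heading=0, pen down
RT 276: heading 0 -> 84
FD 17: (0,0) -> (1.777,16.907) [heading=84, draw]
RT 135: heading 84 -> 309
LT 90: heading 309 -> 39
PD: pen down
RT 90: heading 39 -> 309
PD: pen down
FD 5: (1.777,16.907) -> (4.924,13.021) [heading=309, draw]
FD 3: (4.924,13.021) -> (6.812,10.69) [heading=309, draw]
FD 2: (6.812,10.69) -> (8.07,9.135) [heading=309, draw]
RT 180: heading 309 -> 129
RT 135: heading 129 -> 354
FD 5: (8.07,9.135) -> (13.043,8.613) [heading=354, draw]
FD 17: (13.043,8.613) -> (29.95,6.836) [heading=354, draw]
Final: pos=(29.95,6.836), heading=354, 6 segment(s) drawn

Start position: (0, 0)
Final position: (29.95, 6.836)
Distance = 30.72; >= 1e-6 -> NOT closed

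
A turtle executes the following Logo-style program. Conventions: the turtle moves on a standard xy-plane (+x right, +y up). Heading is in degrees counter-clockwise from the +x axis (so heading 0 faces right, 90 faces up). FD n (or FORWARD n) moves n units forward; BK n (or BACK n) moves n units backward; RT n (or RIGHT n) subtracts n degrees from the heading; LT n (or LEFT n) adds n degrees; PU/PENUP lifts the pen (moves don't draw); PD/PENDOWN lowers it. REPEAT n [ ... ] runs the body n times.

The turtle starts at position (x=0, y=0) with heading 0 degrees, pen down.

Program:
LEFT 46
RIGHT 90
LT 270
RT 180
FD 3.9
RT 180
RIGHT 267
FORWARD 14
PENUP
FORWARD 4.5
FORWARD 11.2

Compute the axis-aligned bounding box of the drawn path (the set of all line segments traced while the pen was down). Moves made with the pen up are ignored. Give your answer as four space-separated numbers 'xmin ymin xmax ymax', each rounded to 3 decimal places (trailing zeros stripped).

Answer: 0 -6.379 13.275 2.805

Derivation:
Executing turtle program step by step:
Start: pos=(0,0), heading=0, pen down
LT 46: heading 0 -> 46
RT 90: heading 46 -> 316
LT 270: heading 316 -> 226
RT 180: heading 226 -> 46
FD 3.9: (0,0) -> (2.709,2.805) [heading=46, draw]
RT 180: heading 46 -> 226
RT 267: heading 226 -> 319
FD 14: (2.709,2.805) -> (13.275,-6.379) [heading=319, draw]
PU: pen up
FD 4.5: (13.275,-6.379) -> (16.671,-9.332) [heading=319, move]
FD 11.2: (16.671,-9.332) -> (25.124,-16.68) [heading=319, move]
Final: pos=(25.124,-16.68), heading=319, 2 segment(s) drawn

Segment endpoints: x in {0, 2.709, 13.275}, y in {-6.379, 0, 2.805}
xmin=0, ymin=-6.379, xmax=13.275, ymax=2.805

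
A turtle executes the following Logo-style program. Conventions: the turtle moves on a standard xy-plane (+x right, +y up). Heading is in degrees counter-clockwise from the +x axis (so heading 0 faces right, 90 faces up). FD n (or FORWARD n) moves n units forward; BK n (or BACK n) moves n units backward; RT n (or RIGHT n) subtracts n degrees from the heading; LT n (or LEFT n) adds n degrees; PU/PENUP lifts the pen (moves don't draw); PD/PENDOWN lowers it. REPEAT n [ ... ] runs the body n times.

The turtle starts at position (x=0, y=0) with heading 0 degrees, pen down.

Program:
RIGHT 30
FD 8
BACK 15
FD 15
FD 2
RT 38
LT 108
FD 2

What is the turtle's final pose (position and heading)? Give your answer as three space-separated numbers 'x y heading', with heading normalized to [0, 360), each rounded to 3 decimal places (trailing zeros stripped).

Executing turtle program step by step:
Start: pos=(0,0), heading=0, pen down
RT 30: heading 0 -> 330
FD 8: (0,0) -> (6.928,-4) [heading=330, draw]
BK 15: (6.928,-4) -> (-6.062,3.5) [heading=330, draw]
FD 15: (-6.062,3.5) -> (6.928,-4) [heading=330, draw]
FD 2: (6.928,-4) -> (8.66,-5) [heading=330, draw]
RT 38: heading 330 -> 292
LT 108: heading 292 -> 40
FD 2: (8.66,-5) -> (10.192,-3.714) [heading=40, draw]
Final: pos=(10.192,-3.714), heading=40, 5 segment(s) drawn

Answer: 10.192 -3.714 40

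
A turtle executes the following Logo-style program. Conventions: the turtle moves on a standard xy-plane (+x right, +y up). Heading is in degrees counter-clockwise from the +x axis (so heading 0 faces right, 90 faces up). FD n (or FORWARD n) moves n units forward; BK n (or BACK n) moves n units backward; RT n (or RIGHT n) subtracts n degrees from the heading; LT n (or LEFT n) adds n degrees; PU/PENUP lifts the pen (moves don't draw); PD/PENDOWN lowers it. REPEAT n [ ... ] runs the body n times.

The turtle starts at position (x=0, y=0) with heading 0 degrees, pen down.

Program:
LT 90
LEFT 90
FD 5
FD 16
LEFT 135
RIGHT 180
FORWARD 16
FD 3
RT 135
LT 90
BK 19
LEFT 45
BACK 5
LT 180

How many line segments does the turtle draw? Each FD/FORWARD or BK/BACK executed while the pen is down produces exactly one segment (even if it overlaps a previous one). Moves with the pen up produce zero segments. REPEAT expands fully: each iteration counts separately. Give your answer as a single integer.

Answer: 6

Derivation:
Executing turtle program step by step:
Start: pos=(0,0), heading=0, pen down
LT 90: heading 0 -> 90
LT 90: heading 90 -> 180
FD 5: (0,0) -> (-5,0) [heading=180, draw]
FD 16: (-5,0) -> (-21,0) [heading=180, draw]
LT 135: heading 180 -> 315
RT 180: heading 315 -> 135
FD 16: (-21,0) -> (-32.314,11.314) [heading=135, draw]
FD 3: (-32.314,11.314) -> (-34.435,13.435) [heading=135, draw]
RT 135: heading 135 -> 0
LT 90: heading 0 -> 90
BK 19: (-34.435,13.435) -> (-34.435,-5.565) [heading=90, draw]
LT 45: heading 90 -> 135
BK 5: (-34.435,-5.565) -> (-30.899,-9.101) [heading=135, draw]
LT 180: heading 135 -> 315
Final: pos=(-30.899,-9.101), heading=315, 6 segment(s) drawn
Segments drawn: 6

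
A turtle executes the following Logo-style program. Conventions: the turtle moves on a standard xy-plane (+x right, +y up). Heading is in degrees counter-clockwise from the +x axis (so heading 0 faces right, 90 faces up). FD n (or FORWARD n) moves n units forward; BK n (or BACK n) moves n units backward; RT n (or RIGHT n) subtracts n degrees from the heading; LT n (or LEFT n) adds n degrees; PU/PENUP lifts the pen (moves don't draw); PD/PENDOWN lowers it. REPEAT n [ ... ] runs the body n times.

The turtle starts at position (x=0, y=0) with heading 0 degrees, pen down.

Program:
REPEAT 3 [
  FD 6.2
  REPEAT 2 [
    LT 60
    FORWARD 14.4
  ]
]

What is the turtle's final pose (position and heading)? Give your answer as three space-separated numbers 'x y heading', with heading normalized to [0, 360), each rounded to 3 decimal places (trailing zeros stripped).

Executing turtle program step by step:
Start: pos=(0,0), heading=0, pen down
REPEAT 3 [
  -- iteration 1/3 --
  FD 6.2: (0,0) -> (6.2,0) [heading=0, draw]
  REPEAT 2 [
    -- iteration 1/2 --
    LT 60: heading 0 -> 60
    FD 14.4: (6.2,0) -> (13.4,12.471) [heading=60, draw]
    -- iteration 2/2 --
    LT 60: heading 60 -> 120
    FD 14.4: (13.4,12.471) -> (6.2,24.942) [heading=120, draw]
  ]
  -- iteration 2/3 --
  FD 6.2: (6.2,24.942) -> (3.1,30.311) [heading=120, draw]
  REPEAT 2 [
    -- iteration 1/2 --
    LT 60: heading 120 -> 180
    FD 14.4: (3.1,30.311) -> (-11.3,30.311) [heading=180, draw]
    -- iteration 2/2 --
    LT 60: heading 180 -> 240
    FD 14.4: (-11.3,30.311) -> (-18.5,17.84) [heading=240, draw]
  ]
  -- iteration 3/3 --
  FD 6.2: (-18.5,17.84) -> (-21.6,12.471) [heading=240, draw]
  REPEAT 2 [
    -- iteration 1/2 --
    LT 60: heading 240 -> 300
    FD 14.4: (-21.6,12.471) -> (-14.4,0) [heading=300, draw]
    -- iteration 2/2 --
    LT 60: heading 300 -> 0
    FD 14.4: (-14.4,0) -> (0,0) [heading=0, draw]
  ]
]
Final: pos=(0,0), heading=0, 9 segment(s) drawn

Answer: 0 0 0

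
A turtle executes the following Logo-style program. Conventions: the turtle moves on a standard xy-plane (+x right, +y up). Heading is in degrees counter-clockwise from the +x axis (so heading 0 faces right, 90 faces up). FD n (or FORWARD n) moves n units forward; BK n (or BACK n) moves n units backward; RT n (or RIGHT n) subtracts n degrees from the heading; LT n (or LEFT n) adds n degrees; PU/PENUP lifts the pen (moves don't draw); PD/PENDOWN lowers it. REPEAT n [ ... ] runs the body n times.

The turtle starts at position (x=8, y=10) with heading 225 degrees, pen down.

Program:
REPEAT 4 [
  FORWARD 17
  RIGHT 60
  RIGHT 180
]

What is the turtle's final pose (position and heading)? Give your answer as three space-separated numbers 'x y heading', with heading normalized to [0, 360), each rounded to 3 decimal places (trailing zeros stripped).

Executing turtle program step by step:
Start: pos=(8,10), heading=225, pen down
REPEAT 4 [
  -- iteration 1/4 --
  FD 17: (8,10) -> (-4.021,-2.021) [heading=225, draw]
  RT 60: heading 225 -> 165
  RT 180: heading 165 -> 345
  -- iteration 2/4 --
  FD 17: (-4.021,-2.021) -> (12.4,-6.421) [heading=345, draw]
  RT 60: heading 345 -> 285
  RT 180: heading 285 -> 105
  -- iteration 3/4 --
  FD 17: (12.4,-6.421) -> (8,10) [heading=105, draw]
  RT 60: heading 105 -> 45
  RT 180: heading 45 -> 225
  -- iteration 4/4 --
  FD 17: (8,10) -> (-4.021,-2.021) [heading=225, draw]
  RT 60: heading 225 -> 165
  RT 180: heading 165 -> 345
]
Final: pos=(-4.021,-2.021), heading=345, 4 segment(s) drawn

Answer: -4.021 -2.021 345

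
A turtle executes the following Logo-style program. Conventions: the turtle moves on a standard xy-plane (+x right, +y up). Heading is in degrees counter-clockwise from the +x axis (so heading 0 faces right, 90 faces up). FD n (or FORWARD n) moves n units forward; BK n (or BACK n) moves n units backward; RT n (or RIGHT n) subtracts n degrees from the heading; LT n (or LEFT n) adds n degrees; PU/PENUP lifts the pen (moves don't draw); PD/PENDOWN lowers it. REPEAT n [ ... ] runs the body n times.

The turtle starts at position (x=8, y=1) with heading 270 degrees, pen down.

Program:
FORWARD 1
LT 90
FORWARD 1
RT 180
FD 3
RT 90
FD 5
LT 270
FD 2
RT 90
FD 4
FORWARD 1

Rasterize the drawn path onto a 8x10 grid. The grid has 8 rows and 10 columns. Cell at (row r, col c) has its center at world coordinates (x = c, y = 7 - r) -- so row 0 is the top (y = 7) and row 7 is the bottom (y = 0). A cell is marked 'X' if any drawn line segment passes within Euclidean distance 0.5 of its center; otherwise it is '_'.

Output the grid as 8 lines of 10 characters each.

Answer: __________
__________
______XXX_
______X_X_
______X_X_
______X_X_
______X_X_
______XXXX

Derivation:
Segment 0: (8,1) -> (8,0)
Segment 1: (8,0) -> (9,-0)
Segment 2: (9,-0) -> (6,0)
Segment 3: (6,0) -> (6,5)
Segment 4: (6,5) -> (8,5)
Segment 5: (8,5) -> (8,1)
Segment 6: (8,1) -> (8,-0)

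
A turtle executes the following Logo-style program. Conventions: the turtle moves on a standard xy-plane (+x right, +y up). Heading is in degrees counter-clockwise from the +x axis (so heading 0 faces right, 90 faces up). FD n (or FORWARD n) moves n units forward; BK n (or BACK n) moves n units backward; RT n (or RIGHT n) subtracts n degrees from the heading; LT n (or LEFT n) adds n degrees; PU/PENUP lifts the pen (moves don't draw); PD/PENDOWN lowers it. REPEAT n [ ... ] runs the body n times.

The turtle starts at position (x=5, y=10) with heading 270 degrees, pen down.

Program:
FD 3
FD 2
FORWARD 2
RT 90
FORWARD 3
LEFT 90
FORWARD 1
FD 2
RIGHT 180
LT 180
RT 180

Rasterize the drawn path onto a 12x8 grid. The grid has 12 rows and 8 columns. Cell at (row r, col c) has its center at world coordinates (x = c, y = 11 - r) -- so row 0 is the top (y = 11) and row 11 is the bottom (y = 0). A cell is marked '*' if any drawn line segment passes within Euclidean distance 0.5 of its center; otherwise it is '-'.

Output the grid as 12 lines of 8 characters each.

Answer: --------
-----*--
-----*--
-----*--
-----*--
-----*--
-----*--
-----*--
--****--
--*-----
--*-----
--*-----

Derivation:
Segment 0: (5,10) -> (5,7)
Segment 1: (5,7) -> (5,5)
Segment 2: (5,5) -> (5,3)
Segment 3: (5,3) -> (2,3)
Segment 4: (2,3) -> (2,2)
Segment 5: (2,2) -> (2,0)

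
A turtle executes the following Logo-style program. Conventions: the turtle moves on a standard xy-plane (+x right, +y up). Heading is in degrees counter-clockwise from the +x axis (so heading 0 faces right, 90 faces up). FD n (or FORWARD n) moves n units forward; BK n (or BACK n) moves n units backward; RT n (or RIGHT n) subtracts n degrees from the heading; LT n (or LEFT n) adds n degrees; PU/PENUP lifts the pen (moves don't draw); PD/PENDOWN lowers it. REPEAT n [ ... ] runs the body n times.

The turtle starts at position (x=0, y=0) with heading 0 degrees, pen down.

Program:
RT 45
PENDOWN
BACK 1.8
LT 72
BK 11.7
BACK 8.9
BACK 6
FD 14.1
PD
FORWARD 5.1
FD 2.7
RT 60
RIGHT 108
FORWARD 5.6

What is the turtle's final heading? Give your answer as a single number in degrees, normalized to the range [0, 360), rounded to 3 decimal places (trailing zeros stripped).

Answer: 219

Derivation:
Executing turtle program step by step:
Start: pos=(0,0), heading=0, pen down
RT 45: heading 0 -> 315
PD: pen down
BK 1.8: (0,0) -> (-1.273,1.273) [heading=315, draw]
LT 72: heading 315 -> 27
BK 11.7: (-1.273,1.273) -> (-11.698,-4.039) [heading=27, draw]
BK 8.9: (-11.698,-4.039) -> (-19.628,-8.079) [heading=27, draw]
BK 6: (-19.628,-8.079) -> (-24.974,-10.803) [heading=27, draw]
FD 14.1: (-24.974,-10.803) -> (-12.41,-4.402) [heading=27, draw]
PD: pen down
FD 5.1: (-12.41,-4.402) -> (-7.866,-2.087) [heading=27, draw]
FD 2.7: (-7.866,-2.087) -> (-5.461,-0.861) [heading=27, draw]
RT 60: heading 27 -> 327
RT 108: heading 327 -> 219
FD 5.6: (-5.461,-0.861) -> (-9.813,-4.385) [heading=219, draw]
Final: pos=(-9.813,-4.385), heading=219, 8 segment(s) drawn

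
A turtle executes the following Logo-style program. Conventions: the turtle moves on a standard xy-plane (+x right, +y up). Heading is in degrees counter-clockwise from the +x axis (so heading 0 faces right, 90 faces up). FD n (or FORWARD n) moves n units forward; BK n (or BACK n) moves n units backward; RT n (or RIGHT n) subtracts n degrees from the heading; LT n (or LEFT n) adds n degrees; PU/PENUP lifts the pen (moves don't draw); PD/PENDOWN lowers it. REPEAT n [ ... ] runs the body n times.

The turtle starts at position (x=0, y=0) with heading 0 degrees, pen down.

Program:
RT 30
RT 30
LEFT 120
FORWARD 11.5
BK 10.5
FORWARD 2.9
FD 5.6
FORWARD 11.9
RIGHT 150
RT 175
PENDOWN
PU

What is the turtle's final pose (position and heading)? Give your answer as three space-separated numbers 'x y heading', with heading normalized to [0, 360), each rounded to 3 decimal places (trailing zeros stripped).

Executing turtle program step by step:
Start: pos=(0,0), heading=0, pen down
RT 30: heading 0 -> 330
RT 30: heading 330 -> 300
LT 120: heading 300 -> 60
FD 11.5: (0,0) -> (5.75,9.959) [heading=60, draw]
BK 10.5: (5.75,9.959) -> (0.5,0.866) [heading=60, draw]
FD 2.9: (0.5,0.866) -> (1.95,3.377) [heading=60, draw]
FD 5.6: (1.95,3.377) -> (4.75,8.227) [heading=60, draw]
FD 11.9: (4.75,8.227) -> (10.7,18.533) [heading=60, draw]
RT 150: heading 60 -> 270
RT 175: heading 270 -> 95
PD: pen down
PU: pen up
Final: pos=(10.7,18.533), heading=95, 5 segment(s) drawn

Answer: 10.7 18.533 95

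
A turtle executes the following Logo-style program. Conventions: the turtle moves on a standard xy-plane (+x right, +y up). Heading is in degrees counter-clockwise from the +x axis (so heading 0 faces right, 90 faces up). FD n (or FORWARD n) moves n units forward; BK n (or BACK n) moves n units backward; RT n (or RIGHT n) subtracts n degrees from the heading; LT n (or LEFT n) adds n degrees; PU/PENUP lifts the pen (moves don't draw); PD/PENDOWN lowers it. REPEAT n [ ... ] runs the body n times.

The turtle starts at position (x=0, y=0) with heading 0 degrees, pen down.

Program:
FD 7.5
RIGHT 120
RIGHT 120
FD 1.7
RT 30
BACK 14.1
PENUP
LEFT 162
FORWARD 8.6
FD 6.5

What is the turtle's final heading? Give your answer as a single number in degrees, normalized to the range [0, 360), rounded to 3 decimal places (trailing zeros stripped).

Answer: 252

Derivation:
Executing turtle program step by step:
Start: pos=(0,0), heading=0, pen down
FD 7.5: (0,0) -> (7.5,0) [heading=0, draw]
RT 120: heading 0 -> 240
RT 120: heading 240 -> 120
FD 1.7: (7.5,0) -> (6.65,1.472) [heading=120, draw]
RT 30: heading 120 -> 90
BK 14.1: (6.65,1.472) -> (6.65,-12.628) [heading=90, draw]
PU: pen up
LT 162: heading 90 -> 252
FD 8.6: (6.65,-12.628) -> (3.992,-20.807) [heading=252, move]
FD 6.5: (3.992,-20.807) -> (1.984,-26.989) [heading=252, move]
Final: pos=(1.984,-26.989), heading=252, 3 segment(s) drawn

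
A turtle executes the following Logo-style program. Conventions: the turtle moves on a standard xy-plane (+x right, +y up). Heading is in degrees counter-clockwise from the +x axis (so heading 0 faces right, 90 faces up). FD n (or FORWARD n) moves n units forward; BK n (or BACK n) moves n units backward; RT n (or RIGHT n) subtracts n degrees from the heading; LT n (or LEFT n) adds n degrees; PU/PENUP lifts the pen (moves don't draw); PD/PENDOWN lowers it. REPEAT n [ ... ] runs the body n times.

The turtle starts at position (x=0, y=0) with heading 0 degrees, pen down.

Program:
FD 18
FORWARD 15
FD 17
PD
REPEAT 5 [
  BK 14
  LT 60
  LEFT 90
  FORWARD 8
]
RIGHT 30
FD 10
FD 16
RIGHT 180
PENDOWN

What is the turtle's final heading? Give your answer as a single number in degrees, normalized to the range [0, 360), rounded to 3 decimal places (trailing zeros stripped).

Executing turtle program step by step:
Start: pos=(0,0), heading=0, pen down
FD 18: (0,0) -> (18,0) [heading=0, draw]
FD 15: (18,0) -> (33,0) [heading=0, draw]
FD 17: (33,0) -> (50,0) [heading=0, draw]
PD: pen down
REPEAT 5 [
  -- iteration 1/5 --
  BK 14: (50,0) -> (36,0) [heading=0, draw]
  LT 60: heading 0 -> 60
  LT 90: heading 60 -> 150
  FD 8: (36,0) -> (29.072,4) [heading=150, draw]
  -- iteration 2/5 --
  BK 14: (29.072,4) -> (41.196,-3) [heading=150, draw]
  LT 60: heading 150 -> 210
  LT 90: heading 210 -> 300
  FD 8: (41.196,-3) -> (45.196,-9.928) [heading=300, draw]
  -- iteration 3/5 --
  BK 14: (45.196,-9.928) -> (38.196,2.196) [heading=300, draw]
  LT 60: heading 300 -> 0
  LT 90: heading 0 -> 90
  FD 8: (38.196,2.196) -> (38.196,10.196) [heading=90, draw]
  -- iteration 4/5 --
  BK 14: (38.196,10.196) -> (38.196,-3.804) [heading=90, draw]
  LT 60: heading 90 -> 150
  LT 90: heading 150 -> 240
  FD 8: (38.196,-3.804) -> (34.196,-10.732) [heading=240, draw]
  -- iteration 5/5 --
  BK 14: (34.196,-10.732) -> (41.196,1.392) [heading=240, draw]
  LT 60: heading 240 -> 300
  LT 90: heading 300 -> 30
  FD 8: (41.196,1.392) -> (48.124,5.392) [heading=30, draw]
]
RT 30: heading 30 -> 0
FD 10: (48.124,5.392) -> (58.124,5.392) [heading=0, draw]
FD 16: (58.124,5.392) -> (74.124,5.392) [heading=0, draw]
RT 180: heading 0 -> 180
PD: pen down
Final: pos=(74.124,5.392), heading=180, 15 segment(s) drawn

Answer: 180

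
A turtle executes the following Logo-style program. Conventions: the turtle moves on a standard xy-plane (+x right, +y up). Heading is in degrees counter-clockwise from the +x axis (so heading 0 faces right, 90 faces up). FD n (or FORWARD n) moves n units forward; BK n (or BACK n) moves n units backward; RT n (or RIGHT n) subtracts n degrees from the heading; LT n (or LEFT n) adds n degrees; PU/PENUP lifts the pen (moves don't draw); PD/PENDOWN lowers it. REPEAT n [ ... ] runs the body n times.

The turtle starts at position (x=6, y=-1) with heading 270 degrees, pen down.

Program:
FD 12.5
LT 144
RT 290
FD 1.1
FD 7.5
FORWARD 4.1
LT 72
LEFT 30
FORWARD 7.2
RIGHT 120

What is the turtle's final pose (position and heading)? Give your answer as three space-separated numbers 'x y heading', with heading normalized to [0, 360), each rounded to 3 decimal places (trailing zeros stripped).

Executing turtle program step by step:
Start: pos=(6,-1), heading=270, pen down
FD 12.5: (6,-1) -> (6,-13.5) [heading=270, draw]
LT 144: heading 270 -> 54
RT 290: heading 54 -> 124
FD 1.1: (6,-13.5) -> (5.385,-12.588) [heading=124, draw]
FD 7.5: (5.385,-12.588) -> (1.191,-6.37) [heading=124, draw]
FD 4.1: (1.191,-6.37) -> (-1.102,-2.971) [heading=124, draw]
LT 72: heading 124 -> 196
LT 30: heading 196 -> 226
FD 7.2: (-1.102,-2.971) -> (-6.103,-8.15) [heading=226, draw]
RT 120: heading 226 -> 106
Final: pos=(-6.103,-8.15), heading=106, 5 segment(s) drawn

Answer: -6.103 -8.15 106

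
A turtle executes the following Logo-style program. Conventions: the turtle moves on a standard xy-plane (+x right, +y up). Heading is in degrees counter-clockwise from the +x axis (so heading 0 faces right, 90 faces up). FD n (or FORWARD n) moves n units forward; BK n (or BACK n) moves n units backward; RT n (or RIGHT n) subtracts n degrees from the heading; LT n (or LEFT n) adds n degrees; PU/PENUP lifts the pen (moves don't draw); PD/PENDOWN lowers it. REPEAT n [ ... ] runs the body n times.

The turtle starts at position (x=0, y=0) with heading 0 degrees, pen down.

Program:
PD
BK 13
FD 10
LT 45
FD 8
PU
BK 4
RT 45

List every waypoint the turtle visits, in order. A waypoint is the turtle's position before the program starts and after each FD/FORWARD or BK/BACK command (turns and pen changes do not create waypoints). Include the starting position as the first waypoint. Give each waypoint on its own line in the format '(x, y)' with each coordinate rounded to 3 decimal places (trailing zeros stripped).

Executing turtle program step by step:
Start: pos=(0,0), heading=0, pen down
PD: pen down
BK 13: (0,0) -> (-13,0) [heading=0, draw]
FD 10: (-13,0) -> (-3,0) [heading=0, draw]
LT 45: heading 0 -> 45
FD 8: (-3,0) -> (2.657,5.657) [heading=45, draw]
PU: pen up
BK 4: (2.657,5.657) -> (-0.172,2.828) [heading=45, move]
RT 45: heading 45 -> 0
Final: pos=(-0.172,2.828), heading=0, 3 segment(s) drawn
Waypoints (5 total):
(0, 0)
(-13, 0)
(-3, 0)
(2.657, 5.657)
(-0.172, 2.828)

Answer: (0, 0)
(-13, 0)
(-3, 0)
(2.657, 5.657)
(-0.172, 2.828)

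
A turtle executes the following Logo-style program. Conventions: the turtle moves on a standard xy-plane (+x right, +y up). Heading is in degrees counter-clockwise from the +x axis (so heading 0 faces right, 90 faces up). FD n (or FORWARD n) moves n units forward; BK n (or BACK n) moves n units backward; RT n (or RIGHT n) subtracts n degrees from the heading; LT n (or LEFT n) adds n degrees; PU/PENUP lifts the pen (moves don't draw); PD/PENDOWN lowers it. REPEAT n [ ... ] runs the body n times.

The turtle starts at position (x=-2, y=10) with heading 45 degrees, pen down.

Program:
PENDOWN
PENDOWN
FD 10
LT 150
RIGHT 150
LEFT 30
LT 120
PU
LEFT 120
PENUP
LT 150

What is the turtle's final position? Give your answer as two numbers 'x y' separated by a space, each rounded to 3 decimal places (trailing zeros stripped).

Executing turtle program step by step:
Start: pos=(-2,10), heading=45, pen down
PD: pen down
PD: pen down
FD 10: (-2,10) -> (5.071,17.071) [heading=45, draw]
LT 150: heading 45 -> 195
RT 150: heading 195 -> 45
LT 30: heading 45 -> 75
LT 120: heading 75 -> 195
PU: pen up
LT 120: heading 195 -> 315
PU: pen up
LT 150: heading 315 -> 105
Final: pos=(5.071,17.071), heading=105, 1 segment(s) drawn

Answer: 5.071 17.071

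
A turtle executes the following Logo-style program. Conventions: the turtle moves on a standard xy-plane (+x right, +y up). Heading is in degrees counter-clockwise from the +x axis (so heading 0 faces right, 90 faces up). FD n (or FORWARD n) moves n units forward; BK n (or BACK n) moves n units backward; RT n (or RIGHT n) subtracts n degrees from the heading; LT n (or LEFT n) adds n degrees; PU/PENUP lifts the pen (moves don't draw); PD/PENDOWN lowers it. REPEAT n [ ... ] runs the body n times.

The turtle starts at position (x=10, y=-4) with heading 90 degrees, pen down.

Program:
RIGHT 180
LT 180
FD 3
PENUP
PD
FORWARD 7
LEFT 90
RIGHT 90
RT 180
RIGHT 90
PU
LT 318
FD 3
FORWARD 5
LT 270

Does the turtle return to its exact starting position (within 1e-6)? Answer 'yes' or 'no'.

Executing turtle program step by step:
Start: pos=(10,-4), heading=90, pen down
RT 180: heading 90 -> 270
LT 180: heading 270 -> 90
FD 3: (10,-4) -> (10,-1) [heading=90, draw]
PU: pen up
PD: pen down
FD 7: (10,-1) -> (10,6) [heading=90, draw]
LT 90: heading 90 -> 180
RT 90: heading 180 -> 90
RT 180: heading 90 -> 270
RT 90: heading 270 -> 180
PU: pen up
LT 318: heading 180 -> 138
FD 3: (10,6) -> (7.771,8.007) [heading=138, move]
FD 5: (7.771,8.007) -> (4.055,11.353) [heading=138, move]
LT 270: heading 138 -> 48
Final: pos=(4.055,11.353), heading=48, 2 segment(s) drawn

Start position: (10, -4)
Final position: (4.055, 11.353)
Distance = 16.464; >= 1e-6 -> NOT closed

Answer: no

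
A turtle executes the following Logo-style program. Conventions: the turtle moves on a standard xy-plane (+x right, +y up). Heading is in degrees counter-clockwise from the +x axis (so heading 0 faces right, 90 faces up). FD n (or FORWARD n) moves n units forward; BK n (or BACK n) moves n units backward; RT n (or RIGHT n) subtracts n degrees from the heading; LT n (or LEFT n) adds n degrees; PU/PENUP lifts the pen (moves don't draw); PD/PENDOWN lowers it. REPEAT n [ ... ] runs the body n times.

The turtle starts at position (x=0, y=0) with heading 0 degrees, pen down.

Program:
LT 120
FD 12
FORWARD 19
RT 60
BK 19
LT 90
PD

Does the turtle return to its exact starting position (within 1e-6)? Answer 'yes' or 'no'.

Executing turtle program step by step:
Start: pos=(0,0), heading=0, pen down
LT 120: heading 0 -> 120
FD 12: (0,0) -> (-6,10.392) [heading=120, draw]
FD 19: (-6,10.392) -> (-15.5,26.847) [heading=120, draw]
RT 60: heading 120 -> 60
BK 19: (-15.5,26.847) -> (-25,10.392) [heading=60, draw]
LT 90: heading 60 -> 150
PD: pen down
Final: pos=(-25,10.392), heading=150, 3 segment(s) drawn

Start position: (0, 0)
Final position: (-25, 10.392)
Distance = 27.074; >= 1e-6 -> NOT closed

Answer: no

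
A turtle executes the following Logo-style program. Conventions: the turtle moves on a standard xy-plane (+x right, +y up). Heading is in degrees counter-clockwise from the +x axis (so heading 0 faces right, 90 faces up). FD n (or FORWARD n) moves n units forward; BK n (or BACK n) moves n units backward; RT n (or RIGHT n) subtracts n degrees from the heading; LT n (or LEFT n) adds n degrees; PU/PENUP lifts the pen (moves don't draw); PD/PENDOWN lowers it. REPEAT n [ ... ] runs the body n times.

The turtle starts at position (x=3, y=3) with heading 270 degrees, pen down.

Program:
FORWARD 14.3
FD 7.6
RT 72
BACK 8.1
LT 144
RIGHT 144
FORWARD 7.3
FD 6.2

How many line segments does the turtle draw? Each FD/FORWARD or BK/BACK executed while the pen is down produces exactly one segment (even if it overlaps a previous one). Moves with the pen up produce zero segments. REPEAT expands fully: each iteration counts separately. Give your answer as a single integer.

Answer: 5

Derivation:
Executing turtle program step by step:
Start: pos=(3,3), heading=270, pen down
FD 14.3: (3,3) -> (3,-11.3) [heading=270, draw]
FD 7.6: (3,-11.3) -> (3,-18.9) [heading=270, draw]
RT 72: heading 270 -> 198
BK 8.1: (3,-18.9) -> (10.704,-16.397) [heading=198, draw]
LT 144: heading 198 -> 342
RT 144: heading 342 -> 198
FD 7.3: (10.704,-16.397) -> (3.761,-18.653) [heading=198, draw]
FD 6.2: (3.761,-18.653) -> (-2.136,-20.569) [heading=198, draw]
Final: pos=(-2.136,-20.569), heading=198, 5 segment(s) drawn
Segments drawn: 5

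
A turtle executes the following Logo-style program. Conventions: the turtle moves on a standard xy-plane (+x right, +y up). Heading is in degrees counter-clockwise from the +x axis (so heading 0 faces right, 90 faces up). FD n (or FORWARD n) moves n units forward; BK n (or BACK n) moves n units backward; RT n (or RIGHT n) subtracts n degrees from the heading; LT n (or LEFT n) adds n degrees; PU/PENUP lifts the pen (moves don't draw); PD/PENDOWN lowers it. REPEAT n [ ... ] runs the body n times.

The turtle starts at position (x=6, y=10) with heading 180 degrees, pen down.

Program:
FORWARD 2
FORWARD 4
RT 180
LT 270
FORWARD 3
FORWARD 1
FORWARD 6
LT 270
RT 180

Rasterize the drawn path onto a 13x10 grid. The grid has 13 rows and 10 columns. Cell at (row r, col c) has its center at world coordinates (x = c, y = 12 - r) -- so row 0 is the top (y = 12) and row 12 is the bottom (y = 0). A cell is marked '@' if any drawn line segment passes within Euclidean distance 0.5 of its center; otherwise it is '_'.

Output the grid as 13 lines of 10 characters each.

Answer: __________
__________
@@@@@@@___
@_________
@_________
@_________
@_________
@_________
@_________
@_________
@_________
@_________
@_________

Derivation:
Segment 0: (6,10) -> (4,10)
Segment 1: (4,10) -> (0,10)
Segment 2: (0,10) -> (-0,7)
Segment 3: (-0,7) -> (-0,6)
Segment 4: (-0,6) -> (-0,0)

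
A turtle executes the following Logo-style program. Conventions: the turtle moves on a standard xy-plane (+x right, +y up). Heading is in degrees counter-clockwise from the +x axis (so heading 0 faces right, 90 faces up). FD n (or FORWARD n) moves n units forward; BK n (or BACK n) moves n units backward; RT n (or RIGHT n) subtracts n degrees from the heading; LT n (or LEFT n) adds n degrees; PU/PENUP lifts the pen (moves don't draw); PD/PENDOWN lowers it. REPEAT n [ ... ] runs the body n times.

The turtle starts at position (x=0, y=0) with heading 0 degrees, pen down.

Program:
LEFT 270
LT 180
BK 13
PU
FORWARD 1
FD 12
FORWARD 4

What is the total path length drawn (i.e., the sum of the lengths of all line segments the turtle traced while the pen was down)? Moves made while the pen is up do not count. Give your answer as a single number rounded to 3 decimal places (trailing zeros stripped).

Answer: 13

Derivation:
Executing turtle program step by step:
Start: pos=(0,0), heading=0, pen down
LT 270: heading 0 -> 270
LT 180: heading 270 -> 90
BK 13: (0,0) -> (0,-13) [heading=90, draw]
PU: pen up
FD 1: (0,-13) -> (0,-12) [heading=90, move]
FD 12: (0,-12) -> (0,0) [heading=90, move]
FD 4: (0,0) -> (0,4) [heading=90, move]
Final: pos=(0,4), heading=90, 1 segment(s) drawn

Segment lengths:
  seg 1: (0,0) -> (0,-13), length = 13
Total = 13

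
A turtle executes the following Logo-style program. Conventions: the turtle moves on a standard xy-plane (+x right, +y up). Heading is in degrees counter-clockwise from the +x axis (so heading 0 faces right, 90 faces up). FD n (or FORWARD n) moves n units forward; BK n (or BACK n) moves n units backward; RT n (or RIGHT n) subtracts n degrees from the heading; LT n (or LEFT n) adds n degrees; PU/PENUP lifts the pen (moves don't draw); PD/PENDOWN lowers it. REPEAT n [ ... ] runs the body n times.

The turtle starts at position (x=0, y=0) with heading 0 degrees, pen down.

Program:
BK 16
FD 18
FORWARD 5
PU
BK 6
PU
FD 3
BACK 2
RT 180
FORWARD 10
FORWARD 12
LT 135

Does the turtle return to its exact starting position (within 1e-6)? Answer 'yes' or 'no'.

Answer: no

Derivation:
Executing turtle program step by step:
Start: pos=(0,0), heading=0, pen down
BK 16: (0,0) -> (-16,0) [heading=0, draw]
FD 18: (-16,0) -> (2,0) [heading=0, draw]
FD 5: (2,0) -> (7,0) [heading=0, draw]
PU: pen up
BK 6: (7,0) -> (1,0) [heading=0, move]
PU: pen up
FD 3: (1,0) -> (4,0) [heading=0, move]
BK 2: (4,0) -> (2,0) [heading=0, move]
RT 180: heading 0 -> 180
FD 10: (2,0) -> (-8,0) [heading=180, move]
FD 12: (-8,0) -> (-20,0) [heading=180, move]
LT 135: heading 180 -> 315
Final: pos=(-20,0), heading=315, 3 segment(s) drawn

Start position: (0, 0)
Final position: (-20, 0)
Distance = 20; >= 1e-6 -> NOT closed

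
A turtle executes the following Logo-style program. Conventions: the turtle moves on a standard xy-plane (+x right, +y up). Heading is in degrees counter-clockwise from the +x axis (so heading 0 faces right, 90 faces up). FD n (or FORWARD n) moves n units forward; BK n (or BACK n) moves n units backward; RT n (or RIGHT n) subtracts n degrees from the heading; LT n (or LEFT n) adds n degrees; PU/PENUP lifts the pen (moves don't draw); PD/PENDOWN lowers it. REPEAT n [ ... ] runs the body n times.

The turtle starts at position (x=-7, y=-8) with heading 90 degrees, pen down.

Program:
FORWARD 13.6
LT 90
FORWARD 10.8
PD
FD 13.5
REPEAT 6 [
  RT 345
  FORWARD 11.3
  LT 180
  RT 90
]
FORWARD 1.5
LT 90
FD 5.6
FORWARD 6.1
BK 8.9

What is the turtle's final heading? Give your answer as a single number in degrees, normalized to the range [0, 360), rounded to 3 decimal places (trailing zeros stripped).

Executing turtle program step by step:
Start: pos=(-7,-8), heading=90, pen down
FD 13.6: (-7,-8) -> (-7,5.6) [heading=90, draw]
LT 90: heading 90 -> 180
FD 10.8: (-7,5.6) -> (-17.8,5.6) [heading=180, draw]
PD: pen down
FD 13.5: (-17.8,5.6) -> (-31.3,5.6) [heading=180, draw]
REPEAT 6 [
  -- iteration 1/6 --
  RT 345: heading 180 -> 195
  FD 11.3: (-31.3,5.6) -> (-42.215,2.675) [heading=195, draw]
  LT 180: heading 195 -> 15
  RT 90: heading 15 -> 285
  -- iteration 2/6 --
  RT 345: heading 285 -> 300
  FD 11.3: (-42.215,2.675) -> (-36.565,-7.111) [heading=300, draw]
  LT 180: heading 300 -> 120
  RT 90: heading 120 -> 30
  -- iteration 3/6 --
  RT 345: heading 30 -> 45
  FD 11.3: (-36.565,-7.111) -> (-28.575,0.88) [heading=45, draw]
  LT 180: heading 45 -> 225
  RT 90: heading 225 -> 135
  -- iteration 4/6 --
  RT 345: heading 135 -> 150
  FD 11.3: (-28.575,0.88) -> (-38.361,6.53) [heading=150, draw]
  LT 180: heading 150 -> 330
  RT 90: heading 330 -> 240
  -- iteration 5/6 --
  RT 345: heading 240 -> 255
  FD 11.3: (-38.361,6.53) -> (-41.285,-4.385) [heading=255, draw]
  LT 180: heading 255 -> 75
  RT 90: heading 75 -> 345
  -- iteration 6/6 --
  RT 345: heading 345 -> 0
  FD 11.3: (-41.285,-4.385) -> (-29.985,-4.385) [heading=0, draw]
  LT 180: heading 0 -> 180
  RT 90: heading 180 -> 90
]
FD 1.5: (-29.985,-4.385) -> (-29.985,-2.885) [heading=90, draw]
LT 90: heading 90 -> 180
FD 5.6: (-29.985,-2.885) -> (-35.585,-2.885) [heading=180, draw]
FD 6.1: (-35.585,-2.885) -> (-41.685,-2.885) [heading=180, draw]
BK 8.9: (-41.685,-2.885) -> (-32.785,-2.885) [heading=180, draw]
Final: pos=(-32.785,-2.885), heading=180, 13 segment(s) drawn

Answer: 180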